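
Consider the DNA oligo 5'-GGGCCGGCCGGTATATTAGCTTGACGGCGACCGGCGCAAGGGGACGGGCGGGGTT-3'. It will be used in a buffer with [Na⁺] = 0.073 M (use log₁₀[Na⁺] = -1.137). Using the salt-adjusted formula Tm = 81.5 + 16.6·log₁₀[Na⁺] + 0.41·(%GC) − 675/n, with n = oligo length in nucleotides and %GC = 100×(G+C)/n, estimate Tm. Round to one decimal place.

Length n = 55. T=8, C=13, G=26, A=8
G+C = 39, so %GC = 39/55 × 100 = 70.909%
Salt term: 16.6 × (-1.137) = -18.874
GC term: 0.41 × 70.909 = 29.073; length term: −675/55 = −12.273
Tm = 81.5 + (-18.874) + 29.073 − 12.273 = 79.426 → 79.4°C

79.4°C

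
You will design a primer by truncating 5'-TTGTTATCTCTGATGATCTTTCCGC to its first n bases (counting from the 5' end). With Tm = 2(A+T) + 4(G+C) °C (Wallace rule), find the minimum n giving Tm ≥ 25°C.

First 9 bases: TTGTTATCT → Tm = 22°C (< 25°C)
First 10 bases: TTGTTATCTC → Tm = 26°C (≥ 25°C)
Each additional base adds 2°C (A/T) or 4°C (G/C), so Tm is non-decreasing in n; n = 10 is the first length to reach 25°C.

n = 10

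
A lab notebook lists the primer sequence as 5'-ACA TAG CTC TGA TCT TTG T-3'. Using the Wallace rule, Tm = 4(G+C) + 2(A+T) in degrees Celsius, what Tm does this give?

C=4, G=3, T=8, A=4
So N_AT = 12 and N_GC = 7.
Tm = 4·7 + 2·12 = 28 + 24 = 52°C

52°C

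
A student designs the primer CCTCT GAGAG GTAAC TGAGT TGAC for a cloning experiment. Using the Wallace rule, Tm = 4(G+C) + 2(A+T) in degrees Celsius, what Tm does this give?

72°C

T=6, C=5, G=7, A=6
A+T = 12, G+C = 12
Tm = 2×12 + 4×12 = 72°C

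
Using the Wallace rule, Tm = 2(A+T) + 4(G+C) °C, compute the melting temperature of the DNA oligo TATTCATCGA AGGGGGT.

50°C

Counting bases: A=4, G=6, C=2, T=5
A+T = 9, G+C = 8
Tm = 4·8 + 2·9 = 32 + 18 = 50°C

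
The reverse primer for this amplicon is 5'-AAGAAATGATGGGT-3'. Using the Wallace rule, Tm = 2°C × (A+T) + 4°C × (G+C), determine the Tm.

Counting bases: G=5, C=0, T=3, A=6
A+T = 9, G+C = 5
Tm = 2(9) + 4(5) = 18 + 20 = 38°C

38°C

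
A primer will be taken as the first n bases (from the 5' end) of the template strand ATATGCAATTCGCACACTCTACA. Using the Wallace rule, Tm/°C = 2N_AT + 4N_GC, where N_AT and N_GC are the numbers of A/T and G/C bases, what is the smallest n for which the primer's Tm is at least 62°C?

First 21 bases: ATATGCAATTCGCACACTCTA → Tm = 58°C (< 62°C)
First 22 bases: ATATGCAATTCGCACACTCTAC → Tm = 62°C (≥ 62°C)
Since every base adds ≥2°C, Tm only increases with n, so the threshold is first crossed at n = 22.

n = 22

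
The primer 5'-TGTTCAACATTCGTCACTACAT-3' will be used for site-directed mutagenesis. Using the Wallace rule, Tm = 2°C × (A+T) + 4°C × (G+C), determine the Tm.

T=8, A=6, G=2, C=6
AT pairs contribute 14, GC pairs contribute 8.
Tm = 2(14) + 4(8) = 28 + 32 = 60°C

60°C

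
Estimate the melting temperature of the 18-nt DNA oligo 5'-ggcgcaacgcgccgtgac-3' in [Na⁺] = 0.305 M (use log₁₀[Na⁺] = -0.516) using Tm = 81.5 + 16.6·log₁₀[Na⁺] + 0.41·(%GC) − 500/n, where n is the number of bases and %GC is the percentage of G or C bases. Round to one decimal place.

77.0°C

Length n = 18. Scanning the sequence gives T=1, A=3, G=7, C=7.
G+C = 14, so %GC = 14/18 × 100 = 77.778%
Salt term: 16.6 × (-0.516) = -8.566
GC term: 0.41 × 77.778 = 31.889; length term: −500/18 = −27.778
Tm = 81.5 + (-8.566) + 31.889 − 27.778 = 77.045 → 77.0°C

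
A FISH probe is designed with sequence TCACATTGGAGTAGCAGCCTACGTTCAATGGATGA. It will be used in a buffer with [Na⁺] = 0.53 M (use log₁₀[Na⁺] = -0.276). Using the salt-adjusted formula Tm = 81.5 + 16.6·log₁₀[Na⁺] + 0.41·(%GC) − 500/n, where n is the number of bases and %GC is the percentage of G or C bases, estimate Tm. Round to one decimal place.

Length n = 35. Counting bases: A=10, G=9, T=9, C=7
G+C = 16, so %GC = 16/35 × 100 = 45.714%
Salt term: 16.6 × (-0.276) = -4.582
GC term: 0.41 × 45.714 = 18.743; length term: −500/35 = −14.286
Tm = 81.5 + (-4.582) + 18.743 − 14.286 = 81.375 → 81.4°C

81.4°C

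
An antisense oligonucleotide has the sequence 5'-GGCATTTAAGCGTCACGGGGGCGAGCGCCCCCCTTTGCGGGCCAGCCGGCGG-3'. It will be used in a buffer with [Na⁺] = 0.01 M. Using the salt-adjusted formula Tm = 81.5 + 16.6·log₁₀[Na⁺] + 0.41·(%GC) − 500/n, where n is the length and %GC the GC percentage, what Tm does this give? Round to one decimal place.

Length n = 52. C=18, T=7, G=21, A=6
G+C = 39, so %GC = 39/52 × 100 = 75%
Salt term: 16.6 × (-2) = -33.2
GC term: 0.41 × 75 = 30.75; length term: −500/52 = −9.615
Tm = 81.5 + (-33.2) + 30.75 − 9.615 = 69.435 → 69.4°C

69.4°C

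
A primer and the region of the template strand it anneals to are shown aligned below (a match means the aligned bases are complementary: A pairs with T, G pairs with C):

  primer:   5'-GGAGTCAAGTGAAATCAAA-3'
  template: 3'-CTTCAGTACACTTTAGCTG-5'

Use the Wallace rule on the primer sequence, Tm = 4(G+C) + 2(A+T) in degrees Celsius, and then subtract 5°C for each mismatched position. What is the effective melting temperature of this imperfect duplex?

32°C

Primer base counts: A=9, T=3, G=5, C=2 → A+T=12, G+C=7
Perfect-match Tm = 2(12) + 4(7) = 24 + 28 = 52°C
Mismatches (positions where the bases are not complementary): 4 (at positions 2, 8, 17, 19)
Effective Tm = 52 − 4×5 = 52 − 20 = 32°C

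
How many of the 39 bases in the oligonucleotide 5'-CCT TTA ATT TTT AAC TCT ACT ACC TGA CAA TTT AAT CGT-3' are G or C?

11

Base counts: T=17, C=9, G=2, A=11
G+C = 2 + 9 = 11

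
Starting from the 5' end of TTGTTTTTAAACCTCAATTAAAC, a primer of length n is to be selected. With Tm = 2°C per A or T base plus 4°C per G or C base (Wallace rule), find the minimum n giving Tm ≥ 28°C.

n = 12

First 11 bases: TTGTTTTTAAA → Tm = 24°C (< 28°C)
First 12 bases: TTGTTTTTAAAC → Tm = 28°C (≥ 28°C)
Since every base adds ≥2°C, Tm only increases with n, so the threshold is first crossed at n = 12.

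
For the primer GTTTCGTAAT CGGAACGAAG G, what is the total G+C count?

10

Counting bases: C=3, T=5, A=6, G=7
G+C = 7 + 3 = 10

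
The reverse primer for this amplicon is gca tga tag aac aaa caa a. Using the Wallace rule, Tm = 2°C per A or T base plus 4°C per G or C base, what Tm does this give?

C=3, A=11, G=3, T=2
AT pairs contribute 13, GC pairs contribute 6.
Tm = 4·6 + 2·13 = 24 + 26 = 50°C

50°C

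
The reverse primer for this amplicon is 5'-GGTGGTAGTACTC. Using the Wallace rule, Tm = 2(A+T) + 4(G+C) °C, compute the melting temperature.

A=2, C=2, G=5, T=4
So N_AT = 6 and N_GC = 7.
Tm = 2×6 + 4×7 = 40°C

40°C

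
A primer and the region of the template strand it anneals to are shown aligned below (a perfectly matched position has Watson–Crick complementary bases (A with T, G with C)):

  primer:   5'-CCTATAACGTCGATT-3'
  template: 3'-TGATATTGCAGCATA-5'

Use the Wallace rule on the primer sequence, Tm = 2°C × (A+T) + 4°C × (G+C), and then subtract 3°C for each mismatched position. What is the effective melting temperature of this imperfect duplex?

33°C

Primer base counts: A=4, T=5, G=2, C=4 → A+T=9, G+C=6
Perfect-match Tm = 2(9) + 4(6) = 18 + 24 = 42°C
Mismatches (positions where the bases are not complementary): 3 (at positions 1, 13, 14)
Effective Tm = 42 − 3×3 = 42 − 9 = 33°C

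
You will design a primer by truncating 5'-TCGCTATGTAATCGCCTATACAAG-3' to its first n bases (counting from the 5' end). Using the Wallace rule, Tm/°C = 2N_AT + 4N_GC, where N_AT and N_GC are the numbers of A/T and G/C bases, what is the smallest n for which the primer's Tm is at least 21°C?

First 7 bases: TCGCTAT → Tm = 20°C (< 21°C)
First 8 bases: TCGCTATG → Tm = 24°C (≥ 21°C)
Each additional base adds 2°C (A/T) or 4°C (G/C), so Tm is non-decreasing in n; n = 8 is the first length to reach 21°C.

n = 8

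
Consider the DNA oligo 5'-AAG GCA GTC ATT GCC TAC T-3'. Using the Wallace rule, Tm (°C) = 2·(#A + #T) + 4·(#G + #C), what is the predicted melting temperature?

Base counts: G=4, C=5, A=5, T=5
AT pairs contribute 10, GC pairs contribute 9.
Tm = 2×10 + 4×9 = 56°C

56°C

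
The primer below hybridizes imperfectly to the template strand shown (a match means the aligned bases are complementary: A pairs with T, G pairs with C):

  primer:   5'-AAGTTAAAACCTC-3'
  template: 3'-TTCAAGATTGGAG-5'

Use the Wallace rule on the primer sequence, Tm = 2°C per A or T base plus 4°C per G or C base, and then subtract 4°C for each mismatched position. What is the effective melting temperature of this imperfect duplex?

26°C

Primer base counts: A=6, T=3, G=1, C=3 → A+T=9, G+C=4
Perfect-match Tm = 2(9) + 4(4) = 18 + 16 = 34°C
Mismatches (positions where the bases are not complementary): 2 (at positions 6, 7)
Effective Tm = 34 − 2×4 = 34 − 8 = 26°C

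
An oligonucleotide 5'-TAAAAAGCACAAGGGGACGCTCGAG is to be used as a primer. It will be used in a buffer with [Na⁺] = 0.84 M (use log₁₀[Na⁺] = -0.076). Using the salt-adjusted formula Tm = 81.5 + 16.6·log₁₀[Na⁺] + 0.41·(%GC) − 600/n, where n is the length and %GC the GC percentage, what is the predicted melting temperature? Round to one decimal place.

Length n = 25. Scanning the sequence gives C=5, A=10, G=8, T=2.
G+C = 13, so %GC = 13/25 × 100 = 52%
Salt term: 16.6 × (-0.076) = -1.262
GC term: 0.41 × 52 = 21.32; length term: −600/25 = −24
Tm = 81.5 + (-1.262) + 21.32 − 24 = 77.558 → 77.6°C

77.6°C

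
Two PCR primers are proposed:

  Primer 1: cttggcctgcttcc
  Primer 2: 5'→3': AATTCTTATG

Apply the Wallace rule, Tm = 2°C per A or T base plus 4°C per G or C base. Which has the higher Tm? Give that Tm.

Primer 1: A+T=5, G+C=9 → Tm = 2(5)+4(9) = 46°C
Primer 2: A+T=8, G+C=2 → Tm = 2(8)+4(2) = 24°C
46°C vs 24°C → primer 1 is higher.

Primer 1, 46°C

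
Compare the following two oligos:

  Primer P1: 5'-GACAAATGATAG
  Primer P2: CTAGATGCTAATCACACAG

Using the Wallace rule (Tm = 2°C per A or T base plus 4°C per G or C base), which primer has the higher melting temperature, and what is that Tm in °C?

Primer P1: A+T=8, G+C=4 → Tm = 2(8)+4(4) = 32°C
Primer P2: A+T=11, G+C=8 → Tm = 2(11)+4(8) = 54°C
32°C vs 54°C → primer P2 is higher.

Primer P2, 54°C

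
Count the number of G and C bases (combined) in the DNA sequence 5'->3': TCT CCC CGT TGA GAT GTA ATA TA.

9

Base counts: G=4, A=6, C=5, T=8
G+C = 4 + 5 = 9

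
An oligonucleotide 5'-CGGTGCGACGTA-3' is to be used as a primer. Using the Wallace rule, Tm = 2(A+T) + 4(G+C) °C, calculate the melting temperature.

40°C

Scanning the sequence gives C=3, G=5, A=2, T=2.
AT pairs contribute 4, GC pairs contribute 8.
Tm = 2×4 + 4×8 = 40°C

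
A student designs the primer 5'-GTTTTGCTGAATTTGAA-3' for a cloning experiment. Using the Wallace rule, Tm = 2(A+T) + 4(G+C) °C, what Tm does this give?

44°C

G=4, C=1, T=8, A=4
A+T = 12, G+C = 5
Tm = 2(12) + 4(5) = 24 + 20 = 44°C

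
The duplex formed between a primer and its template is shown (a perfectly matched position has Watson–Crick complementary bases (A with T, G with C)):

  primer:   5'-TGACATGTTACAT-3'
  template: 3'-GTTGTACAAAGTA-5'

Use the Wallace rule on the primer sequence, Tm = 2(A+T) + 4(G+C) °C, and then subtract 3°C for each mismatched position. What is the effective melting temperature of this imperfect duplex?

Primer base counts: A=4, T=5, G=2, C=2 → A+T=9, G+C=4
Perfect-match Tm = 2(9) + 4(4) = 18 + 16 = 34°C
Mismatches (positions where the bases are not complementary): 3 (at positions 1, 2, 10)
Effective Tm = 34 − 3×3 = 34 − 9 = 25°C

25°C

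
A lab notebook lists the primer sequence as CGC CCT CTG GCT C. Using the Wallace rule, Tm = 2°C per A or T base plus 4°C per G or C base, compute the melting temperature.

Scanning the sequence gives G=3, A=0, T=3, C=7.
So N_AT = 3 and N_GC = 10.
Tm = 2×3 + 4×10 = 46°C

46°C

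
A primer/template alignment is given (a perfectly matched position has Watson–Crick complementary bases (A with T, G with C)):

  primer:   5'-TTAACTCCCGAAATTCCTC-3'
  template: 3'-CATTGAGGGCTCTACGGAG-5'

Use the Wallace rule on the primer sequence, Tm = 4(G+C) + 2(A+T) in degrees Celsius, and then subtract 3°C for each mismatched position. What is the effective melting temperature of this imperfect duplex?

Primer base counts: A=5, T=6, G=1, C=7 → A+T=11, G+C=8
Perfect-match Tm = 2(11) + 4(8) = 22 + 32 = 54°C
Mismatches (positions where the bases are not complementary): 3 (at positions 1, 12, 15)
Effective Tm = 54 − 3×3 = 54 − 9 = 45°C

45°C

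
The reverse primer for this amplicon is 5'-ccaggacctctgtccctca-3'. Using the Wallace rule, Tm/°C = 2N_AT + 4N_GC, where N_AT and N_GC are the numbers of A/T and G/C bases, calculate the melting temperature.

Base counts: A=3, C=9, T=4, G=3
A+T = 7, G+C = 12
Tm = 2×7 + 4×12 = 62°C

62°C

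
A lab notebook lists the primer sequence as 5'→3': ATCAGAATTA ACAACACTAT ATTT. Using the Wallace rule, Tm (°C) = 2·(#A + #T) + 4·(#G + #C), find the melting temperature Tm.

Scanning the sequence gives A=11, G=1, T=8, C=4.
So N_AT = 19 and N_GC = 5.
Tm = 4·5 + 2·19 = 20 + 38 = 58°C

58°C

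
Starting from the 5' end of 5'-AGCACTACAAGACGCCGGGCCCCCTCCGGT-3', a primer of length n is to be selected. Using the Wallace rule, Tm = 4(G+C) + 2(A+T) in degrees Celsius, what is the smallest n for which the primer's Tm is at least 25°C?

n = 9

First 8 bases: AGCACTAC → Tm = 24°C (< 25°C)
First 9 bases: AGCACTACA → Tm = 26°C (≥ 25°C)
Each additional base adds 2°C (A/T) or 4°C (G/C), so Tm is non-decreasing in n; n = 9 is the first length to reach 25°C.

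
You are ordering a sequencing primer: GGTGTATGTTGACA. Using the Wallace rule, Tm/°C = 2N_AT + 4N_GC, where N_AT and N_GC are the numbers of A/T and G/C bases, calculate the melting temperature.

Base counts: T=5, G=5, A=3, C=1
A+T = 8, G+C = 6
Tm = 2×8 + 4×6 = 40°C

40°C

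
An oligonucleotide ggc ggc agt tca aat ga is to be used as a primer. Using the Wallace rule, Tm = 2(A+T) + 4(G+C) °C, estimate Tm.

Base counts: A=5, T=3, C=3, G=6
AT pairs contribute 8, GC pairs contribute 9.
Tm = 2×8 + 4×9 = 52°C

52°C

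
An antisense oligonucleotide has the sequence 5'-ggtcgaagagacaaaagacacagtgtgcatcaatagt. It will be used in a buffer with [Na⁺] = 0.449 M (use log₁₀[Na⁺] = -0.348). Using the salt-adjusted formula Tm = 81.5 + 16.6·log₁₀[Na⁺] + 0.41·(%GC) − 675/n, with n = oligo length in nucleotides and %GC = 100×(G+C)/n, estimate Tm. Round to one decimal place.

75.2°C

Length n = 37. T=6, A=15, G=10, C=6
G+C = 16, so %GC = 16/37 × 100 = 43.243%
Salt term: 16.6 × (-0.348) = -5.777
GC term: 0.41 × 43.243 = 17.73; length term: −675/37 = −18.243
Tm = 81.5 + (-5.777) + 17.73 − 18.243 = 75.21 → 75.2°C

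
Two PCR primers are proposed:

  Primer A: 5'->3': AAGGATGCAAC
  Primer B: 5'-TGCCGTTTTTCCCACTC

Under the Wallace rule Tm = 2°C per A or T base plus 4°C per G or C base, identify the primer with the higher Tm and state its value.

Primer B, 52°C

Primer A: A+T=6, G+C=5 → Tm = 2(6)+4(5) = 32°C
Primer B: A+T=8, G+C=9 → Tm = 2(8)+4(9) = 52°C
32°C vs 52°C → primer B is higher.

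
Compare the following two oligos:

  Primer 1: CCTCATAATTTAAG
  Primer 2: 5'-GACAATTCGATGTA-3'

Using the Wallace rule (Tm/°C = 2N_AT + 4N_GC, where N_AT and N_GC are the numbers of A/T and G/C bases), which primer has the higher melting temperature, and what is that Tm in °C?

Primer 1: A+T=10, G+C=4 → Tm = 2(10)+4(4) = 36°C
Primer 2: A+T=9, G+C=5 → Tm = 2(9)+4(5) = 38°C
36°C vs 38°C → primer 2 is higher.

Primer 2, 38°C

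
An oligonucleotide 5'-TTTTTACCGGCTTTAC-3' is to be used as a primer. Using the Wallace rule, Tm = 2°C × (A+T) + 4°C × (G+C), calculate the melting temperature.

Counting bases: G=2, T=8, C=4, A=2
AT pairs contribute 10, GC pairs contribute 6.
Tm = 2(10) + 4(6) = 20 + 24 = 44°C

44°C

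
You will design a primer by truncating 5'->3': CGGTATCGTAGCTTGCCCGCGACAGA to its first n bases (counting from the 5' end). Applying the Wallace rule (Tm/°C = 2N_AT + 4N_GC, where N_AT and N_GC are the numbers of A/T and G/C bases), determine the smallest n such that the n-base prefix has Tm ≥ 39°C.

First 12 bases: CGGTATCGTAGC → Tm = 38°C (< 39°C)
First 13 bases: CGGTATCGTAGCT → Tm = 40°C (≥ 39°C)
Since every base adds ≥2°C, Tm only increases with n, so the threshold is first crossed at n = 13.

n = 13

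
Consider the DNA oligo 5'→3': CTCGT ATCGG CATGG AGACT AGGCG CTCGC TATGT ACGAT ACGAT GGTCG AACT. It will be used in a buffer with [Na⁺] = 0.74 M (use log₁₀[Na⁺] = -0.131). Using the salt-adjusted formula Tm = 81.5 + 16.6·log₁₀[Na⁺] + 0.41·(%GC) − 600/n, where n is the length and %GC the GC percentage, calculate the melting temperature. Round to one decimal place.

Length n = 54. Base counts: A=12, T=13, G=16, C=13
G+C = 29, so %GC = 29/54 × 100 = 53.704%
Salt term: 16.6 × (-0.131) = -2.175
GC term: 0.41 × 53.704 = 22.019; length term: −600/54 = −11.111
Tm = 81.5 + (-2.175) + 22.019 − 11.111 = 90.233 → 90.2°C

90.2°C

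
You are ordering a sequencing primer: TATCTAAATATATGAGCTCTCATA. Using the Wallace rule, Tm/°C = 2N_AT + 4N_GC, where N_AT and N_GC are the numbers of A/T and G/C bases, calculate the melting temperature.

Base counts: A=9, G=2, T=9, C=4
AT pairs contribute 18, GC pairs contribute 6.
Tm = 2(18) + 4(6) = 36 + 24 = 60°C

60°C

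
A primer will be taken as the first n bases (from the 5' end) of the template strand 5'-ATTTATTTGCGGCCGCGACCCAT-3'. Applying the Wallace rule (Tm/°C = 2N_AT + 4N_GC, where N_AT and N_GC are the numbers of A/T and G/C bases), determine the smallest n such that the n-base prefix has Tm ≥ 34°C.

n = 13

First 12 bases: ATTTATTTGCGG → Tm = 32°C (< 34°C)
First 13 bases: ATTTATTTGCGGC → Tm = 36°C (≥ 34°C)
Since every base adds ≥2°C, Tm only increases with n, so the threshold is first crossed at n = 13.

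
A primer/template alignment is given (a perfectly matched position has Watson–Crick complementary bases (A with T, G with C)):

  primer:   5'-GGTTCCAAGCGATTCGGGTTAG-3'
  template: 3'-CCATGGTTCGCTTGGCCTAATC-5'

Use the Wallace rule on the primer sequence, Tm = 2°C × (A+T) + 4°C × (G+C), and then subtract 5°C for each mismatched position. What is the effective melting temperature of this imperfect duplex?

48°C

Primer base counts: A=4, T=6, G=8, C=4 → A+T=10, G+C=12
Perfect-match Tm = 2(10) + 4(12) = 20 + 48 = 68°C
Mismatches (positions where the bases are not complementary): 4 (at positions 4, 13, 14, 18)
Effective Tm = 68 − 4×5 = 68 − 20 = 48°C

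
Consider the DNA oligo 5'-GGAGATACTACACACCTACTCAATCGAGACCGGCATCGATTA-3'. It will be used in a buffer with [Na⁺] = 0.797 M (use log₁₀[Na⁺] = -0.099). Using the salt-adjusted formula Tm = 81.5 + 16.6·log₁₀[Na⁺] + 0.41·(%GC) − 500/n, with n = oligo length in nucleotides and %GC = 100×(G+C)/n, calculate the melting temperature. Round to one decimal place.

87.5°C

Length n = 42. Counting bases: T=8, A=14, C=12, G=8
G+C = 20, so %GC = 20/42 × 100 = 47.619%
Salt term: 16.6 × (-0.099) = -1.643
GC term: 0.41 × 47.619 = 19.524; length term: −500/42 = −11.905
Tm = 81.5 + (-1.643) + 19.524 − 11.905 = 87.476 → 87.5°C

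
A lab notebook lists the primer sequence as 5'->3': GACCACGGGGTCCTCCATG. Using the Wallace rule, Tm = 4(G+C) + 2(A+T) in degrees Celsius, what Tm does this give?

Scanning the sequence gives T=3, C=7, G=6, A=3.
A+T = 6, G+C = 13
Tm = 4·13 + 2·6 = 52 + 12 = 64°C

64°C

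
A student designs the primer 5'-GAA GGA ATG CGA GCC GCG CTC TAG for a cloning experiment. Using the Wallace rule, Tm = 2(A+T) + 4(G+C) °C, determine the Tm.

78°C

Counting bases: T=3, C=6, A=6, G=9
A+T = 9, G+C = 15
Tm = 2(9) + 4(15) = 18 + 60 = 78°C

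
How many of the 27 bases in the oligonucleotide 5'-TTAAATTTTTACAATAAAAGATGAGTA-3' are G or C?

4

Scanning the sequence gives T=10, G=3, C=1, A=13.
G+C = 3 + 1 = 4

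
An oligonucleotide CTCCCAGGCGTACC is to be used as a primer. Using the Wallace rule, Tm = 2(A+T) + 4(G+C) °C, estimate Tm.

48°C

G=3, T=2, C=7, A=2
A+T = 4, G+C = 10
Tm = 2(4) + 4(10) = 8 + 40 = 48°C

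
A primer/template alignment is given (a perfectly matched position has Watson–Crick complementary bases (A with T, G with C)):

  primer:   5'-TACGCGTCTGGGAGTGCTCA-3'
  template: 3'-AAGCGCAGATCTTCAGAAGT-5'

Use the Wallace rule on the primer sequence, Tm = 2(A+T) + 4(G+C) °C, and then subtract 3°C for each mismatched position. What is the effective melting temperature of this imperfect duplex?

49°C

Primer base counts: A=3, T=5, G=7, C=5 → A+T=8, G+C=12
Perfect-match Tm = 2(8) + 4(12) = 16 + 48 = 64°C
Mismatches (positions where the bases are not complementary): 5 (at positions 2, 10, 12, 16, 17)
Effective Tm = 64 − 5×3 = 64 − 15 = 49°C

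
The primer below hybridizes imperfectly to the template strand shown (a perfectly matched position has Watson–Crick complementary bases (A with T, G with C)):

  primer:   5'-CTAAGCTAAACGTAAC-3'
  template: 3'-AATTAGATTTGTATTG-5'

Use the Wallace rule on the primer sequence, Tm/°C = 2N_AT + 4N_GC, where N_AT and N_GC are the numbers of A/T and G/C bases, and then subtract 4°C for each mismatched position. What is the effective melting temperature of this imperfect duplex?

32°C

Primer base counts: A=7, T=3, G=2, C=4 → A+T=10, G+C=6
Perfect-match Tm = 2(10) + 4(6) = 20 + 24 = 44°C
Mismatches (positions where the bases are not complementary): 3 (at positions 1, 5, 12)
Effective Tm = 44 − 3×4 = 44 − 12 = 32°C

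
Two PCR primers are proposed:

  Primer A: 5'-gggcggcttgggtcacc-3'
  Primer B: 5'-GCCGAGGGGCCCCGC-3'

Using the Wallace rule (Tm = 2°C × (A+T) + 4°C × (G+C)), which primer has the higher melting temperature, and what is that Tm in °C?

Primer A: A+T=4, G+C=13 → Tm = 2(4)+4(13) = 60°C
Primer B: A+T=1, G+C=14 → Tm = 2(1)+4(14) = 58°C
60°C vs 58°C → primer A is higher.

Primer A, 60°C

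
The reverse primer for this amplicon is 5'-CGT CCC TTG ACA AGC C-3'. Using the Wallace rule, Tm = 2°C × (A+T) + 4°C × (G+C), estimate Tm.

Scanning the sequence gives A=3, T=3, C=7, G=3.
AT pairs contribute 6, GC pairs contribute 10.
Tm = 2×6 + 4×10 = 52°C

52°C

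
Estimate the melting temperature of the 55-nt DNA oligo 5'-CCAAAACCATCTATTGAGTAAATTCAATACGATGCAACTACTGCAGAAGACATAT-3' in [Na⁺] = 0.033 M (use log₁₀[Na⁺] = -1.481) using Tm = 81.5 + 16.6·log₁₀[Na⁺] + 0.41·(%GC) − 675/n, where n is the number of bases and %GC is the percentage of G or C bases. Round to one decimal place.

58.8°C

Length n = 55. Counting bases: C=12, G=7, T=13, A=23
G+C = 19, so %GC = 19/55 × 100 = 34.545%
Salt term: 16.6 × (-1.481) = -24.585
GC term: 0.41 × 34.545 = 14.163; length term: −675/55 = −12.273
Tm = 81.5 + (-24.585) + 14.163 − 12.273 = 58.805 → 58.8°C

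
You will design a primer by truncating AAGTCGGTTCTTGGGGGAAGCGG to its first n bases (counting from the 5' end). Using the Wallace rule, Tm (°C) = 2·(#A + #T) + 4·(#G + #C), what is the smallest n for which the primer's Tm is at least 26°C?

First 8 bases: AAGTCGGT → Tm = 24°C (< 26°C)
First 9 bases: AAGTCGGTT → Tm = 26°C (≥ 26°C)
Since every base adds ≥2°C, Tm only increases with n, so the threshold is first crossed at n = 9.

n = 9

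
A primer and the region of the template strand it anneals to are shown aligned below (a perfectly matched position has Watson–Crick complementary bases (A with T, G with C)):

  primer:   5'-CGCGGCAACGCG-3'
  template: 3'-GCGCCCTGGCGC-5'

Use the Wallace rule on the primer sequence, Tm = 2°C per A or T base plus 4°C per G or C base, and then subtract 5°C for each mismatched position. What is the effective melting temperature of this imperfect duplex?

Primer base counts: A=2, T=0, G=5, C=5 → A+T=2, G+C=10
Perfect-match Tm = 2(2) + 4(10) = 4 + 40 = 44°C
Mismatches (positions where the bases are not complementary): 2 (at positions 6, 8)
Effective Tm = 44 − 2×5 = 44 − 10 = 34°C

34°C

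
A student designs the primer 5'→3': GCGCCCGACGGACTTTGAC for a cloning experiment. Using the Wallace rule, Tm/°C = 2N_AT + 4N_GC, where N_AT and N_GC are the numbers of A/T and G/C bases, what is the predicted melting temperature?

Scanning the sequence gives T=3, C=7, G=6, A=3.
A+T = 6, G+C = 13
Tm = 4·13 + 2·6 = 52 + 12 = 64°C

64°C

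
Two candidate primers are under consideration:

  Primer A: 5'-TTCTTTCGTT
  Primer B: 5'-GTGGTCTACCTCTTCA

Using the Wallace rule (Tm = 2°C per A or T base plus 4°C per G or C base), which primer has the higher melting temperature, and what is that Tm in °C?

Primer B, 48°C

Primer A: A+T=7, G+C=3 → Tm = 2(7)+4(3) = 26°C
Primer B: A+T=8, G+C=8 → Tm = 2(8)+4(8) = 48°C
26°C vs 48°C → primer B is higher.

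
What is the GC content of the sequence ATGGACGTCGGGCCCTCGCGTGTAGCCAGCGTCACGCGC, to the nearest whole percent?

Counting bases: G=14, T=6, C=14, A=5
G+C = 14 + 14 = 28 out of 39 bases
%GC = 28/39 × 100 = 71.79% ≈ 72%

72%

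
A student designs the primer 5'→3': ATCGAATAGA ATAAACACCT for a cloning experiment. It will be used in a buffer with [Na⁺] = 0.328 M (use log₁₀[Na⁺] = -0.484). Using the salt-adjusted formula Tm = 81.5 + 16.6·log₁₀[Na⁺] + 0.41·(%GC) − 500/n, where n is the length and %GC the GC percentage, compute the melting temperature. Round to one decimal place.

Length n = 20. A=10, G=2, T=4, C=4
G+C = 6, so %GC = 6/20 × 100 = 30%
Salt term: 16.6 × (-0.484) = -8.034
GC term: 0.41 × 30 = 12.3; length term: −500/20 = −25
Tm = 81.5 + (-8.034) + 12.3 − 25 = 60.766 → 60.8°C

60.8°C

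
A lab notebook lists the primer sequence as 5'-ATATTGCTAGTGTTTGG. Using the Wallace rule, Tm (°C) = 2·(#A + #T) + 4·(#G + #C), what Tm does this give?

46°C

Counting bases: A=3, T=8, C=1, G=5
A+T = 11, G+C = 6
Tm = 2(11) + 4(6) = 22 + 24 = 46°C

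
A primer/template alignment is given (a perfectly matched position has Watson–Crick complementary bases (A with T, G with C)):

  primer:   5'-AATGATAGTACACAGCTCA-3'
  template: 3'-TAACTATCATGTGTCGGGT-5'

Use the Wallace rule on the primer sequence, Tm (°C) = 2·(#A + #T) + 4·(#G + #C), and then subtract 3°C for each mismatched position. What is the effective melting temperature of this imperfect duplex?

46°C

Primer base counts: A=8, T=4, G=3, C=4 → A+T=12, G+C=7
Perfect-match Tm = 2(12) + 4(7) = 24 + 28 = 52°C
Mismatches (positions where the bases are not complementary): 2 (at positions 2, 17)
Effective Tm = 52 − 2×3 = 52 − 6 = 46°C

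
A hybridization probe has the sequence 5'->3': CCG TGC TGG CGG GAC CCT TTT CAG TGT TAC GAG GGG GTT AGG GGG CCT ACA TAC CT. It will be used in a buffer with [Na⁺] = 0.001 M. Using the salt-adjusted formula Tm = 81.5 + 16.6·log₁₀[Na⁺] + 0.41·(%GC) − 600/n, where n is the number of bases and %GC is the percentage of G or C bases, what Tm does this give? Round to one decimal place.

Length n = 56. Base counts: T=14, G=20, C=14, A=8
G+C = 34, so %GC = 34/56 × 100 = 60.714%
Salt term: 16.6 × (-3) = -49.8
GC term: 0.41 × 60.714 = 24.893; length term: −600/56 = −10.714
Tm = 81.5 + (-49.8) + 24.893 − 10.714 = 45.879 → 45.9°C

45.9°C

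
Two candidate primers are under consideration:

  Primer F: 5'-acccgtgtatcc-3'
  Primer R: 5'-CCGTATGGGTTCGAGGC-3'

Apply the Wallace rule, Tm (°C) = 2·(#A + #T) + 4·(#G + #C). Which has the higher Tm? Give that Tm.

Primer R, 56°C

Primer F: A+T=5, G+C=7 → Tm = 2(5)+4(7) = 38°C
Primer R: A+T=6, G+C=11 → Tm = 2(6)+4(11) = 56°C
38°C vs 56°C → primer R is higher.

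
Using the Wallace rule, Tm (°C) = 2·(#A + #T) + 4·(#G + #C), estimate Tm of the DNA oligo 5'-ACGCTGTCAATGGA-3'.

42°C

Base counts: C=3, G=4, T=3, A=4
AT pairs contribute 7, GC pairs contribute 7.
Tm = 2(7) + 4(7) = 14 + 28 = 42°C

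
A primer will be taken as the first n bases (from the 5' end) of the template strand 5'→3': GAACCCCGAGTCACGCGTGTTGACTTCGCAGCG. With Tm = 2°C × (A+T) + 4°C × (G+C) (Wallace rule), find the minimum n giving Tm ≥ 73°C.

First 22 bases: GAACCCCGAGTCACGCGTGTTG → Tm = 72°C (< 73°C)
First 23 bases: GAACCCCGAGTCACGCGTGTTGA → Tm = 74°C (≥ 73°C)
Since every base adds ≥2°C, Tm only increases with n, so the threshold is first crossed at n = 23.

n = 23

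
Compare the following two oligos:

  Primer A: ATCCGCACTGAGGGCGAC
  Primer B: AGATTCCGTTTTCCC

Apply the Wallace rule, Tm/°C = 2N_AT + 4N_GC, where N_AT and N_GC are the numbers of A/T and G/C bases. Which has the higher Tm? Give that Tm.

Primer A: A+T=6, G+C=12 → Tm = 2(6)+4(12) = 60°C
Primer B: A+T=8, G+C=7 → Tm = 2(8)+4(7) = 44°C
60°C vs 44°C → primer A is higher.

Primer A, 60°C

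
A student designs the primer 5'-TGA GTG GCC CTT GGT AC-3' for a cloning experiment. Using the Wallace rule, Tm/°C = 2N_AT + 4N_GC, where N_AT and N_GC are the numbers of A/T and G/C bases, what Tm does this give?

T=5, G=6, C=4, A=2
A+T = 7, G+C = 10
Tm = 2×7 + 4×10 = 54°C

54°C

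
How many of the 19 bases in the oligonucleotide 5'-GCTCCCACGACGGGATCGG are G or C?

Base counts: T=2, G=7, C=7, A=3
G+C = 7 + 7 = 14

14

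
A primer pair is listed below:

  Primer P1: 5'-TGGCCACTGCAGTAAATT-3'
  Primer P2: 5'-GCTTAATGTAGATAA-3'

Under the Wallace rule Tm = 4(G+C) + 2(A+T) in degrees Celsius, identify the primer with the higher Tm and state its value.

Primer P1: A+T=10, G+C=8 → Tm = 2(10)+4(8) = 52°C
Primer P2: A+T=11, G+C=4 → Tm = 2(11)+4(4) = 38°C
52°C vs 38°C → primer P1 is higher.

Primer P1, 52°C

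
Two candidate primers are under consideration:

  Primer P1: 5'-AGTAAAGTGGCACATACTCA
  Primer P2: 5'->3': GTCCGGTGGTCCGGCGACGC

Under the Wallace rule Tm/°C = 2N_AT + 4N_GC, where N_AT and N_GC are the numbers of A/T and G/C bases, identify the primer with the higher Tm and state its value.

Primer P1: A+T=12, G+C=8 → Tm = 2(12)+4(8) = 56°C
Primer P2: A+T=4, G+C=16 → Tm = 2(4)+4(16) = 72°C
56°C vs 72°C → primer P2 is higher.

Primer P2, 72°C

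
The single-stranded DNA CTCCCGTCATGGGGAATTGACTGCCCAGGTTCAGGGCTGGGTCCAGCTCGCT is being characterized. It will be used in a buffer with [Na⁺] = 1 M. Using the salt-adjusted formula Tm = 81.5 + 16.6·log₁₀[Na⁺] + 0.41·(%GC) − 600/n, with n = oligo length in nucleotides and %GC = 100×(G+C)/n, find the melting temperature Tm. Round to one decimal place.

Length n = 52. Base counts: A=7, C=16, T=12, G=17
G+C = 33, so %GC = 33/52 × 100 = 63.462%
Salt term: 16.6 × (0) = 0
GC term: 0.41 × 63.462 = 26.019; length term: −600/52 = −11.538
Tm = 81.5 + (0) + 26.019 − 11.538 = 95.981 → 96.0°C

96.0°C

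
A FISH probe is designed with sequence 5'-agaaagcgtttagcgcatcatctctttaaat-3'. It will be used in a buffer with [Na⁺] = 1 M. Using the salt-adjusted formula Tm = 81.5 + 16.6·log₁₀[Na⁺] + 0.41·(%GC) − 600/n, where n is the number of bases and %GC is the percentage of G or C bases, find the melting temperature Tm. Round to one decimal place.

76.7°C

Length n = 31. Scanning the sequence gives G=5, T=10, C=6, A=10.
G+C = 11, so %GC = 11/31 × 100 = 35.484%
Salt term: 16.6 × (0) = 0
GC term: 0.41 × 35.484 = 14.548; length term: −600/31 = −19.355
Tm = 81.5 + (0) + 14.548 − 19.355 = 76.693 → 76.7°C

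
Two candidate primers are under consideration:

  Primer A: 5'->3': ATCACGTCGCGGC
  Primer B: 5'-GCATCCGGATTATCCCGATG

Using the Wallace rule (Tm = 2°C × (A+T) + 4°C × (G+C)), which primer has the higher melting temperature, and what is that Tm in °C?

Primer B, 62°C

Primer A: A+T=4, G+C=9 → Tm = 2(4)+4(9) = 44°C
Primer B: A+T=9, G+C=11 → Tm = 2(9)+4(11) = 62°C
44°C vs 62°C → primer B is higher.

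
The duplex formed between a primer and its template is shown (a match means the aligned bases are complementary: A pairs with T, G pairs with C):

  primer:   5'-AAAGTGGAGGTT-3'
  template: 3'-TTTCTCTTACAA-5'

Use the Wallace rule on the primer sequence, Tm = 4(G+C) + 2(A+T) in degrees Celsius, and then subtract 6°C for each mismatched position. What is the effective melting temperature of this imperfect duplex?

Primer base counts: A=4, T=3, G=5, C=0 → A+T=7, G+C=5
Perfect-match Tm = 2(7) + 4(5) = 14 + 20 = 34°C
Mismatches (positions where the bases are not complementary): 3 (at positions 5, 7, 9)
Effective Tm = 34 − 3×6 = 34 − 18 = 16°C

16°C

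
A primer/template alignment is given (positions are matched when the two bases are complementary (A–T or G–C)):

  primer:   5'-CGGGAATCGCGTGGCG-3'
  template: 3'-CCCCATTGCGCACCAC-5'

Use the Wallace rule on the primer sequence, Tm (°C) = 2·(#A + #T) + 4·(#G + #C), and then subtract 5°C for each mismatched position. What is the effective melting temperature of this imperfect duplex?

Primer base counts: A=2, T=2, G=8, C=4 → A+T=4, G+C=12
Perfect-match Tm = 2(4) + 4(12) = 8 + 48 = 56°C
Mismatches (positions where the bases are not complementary): 4 (at positions 1, 5, 7, 15)
Effective Tm = 56 − 4×5 = 56 − 20 = 36°C

36°C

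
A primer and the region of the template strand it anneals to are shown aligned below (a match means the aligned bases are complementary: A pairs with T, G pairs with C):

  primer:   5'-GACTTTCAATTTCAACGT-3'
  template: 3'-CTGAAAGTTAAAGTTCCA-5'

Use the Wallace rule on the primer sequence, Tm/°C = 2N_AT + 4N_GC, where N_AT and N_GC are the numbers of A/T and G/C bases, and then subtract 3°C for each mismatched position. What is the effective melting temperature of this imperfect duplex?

45°C

Primer base counts: A=5, T=7, G=2, C=4 → A+T=12, G+C=6
Perfect-match Tm = 2(12) + 4(6) = 24 + 24 = 48°C
Mismatches (positions where the bases are not complementary): 1 (at position 16)
Effective Tm = 48 − 1×3 = 48 − 3 = 45°C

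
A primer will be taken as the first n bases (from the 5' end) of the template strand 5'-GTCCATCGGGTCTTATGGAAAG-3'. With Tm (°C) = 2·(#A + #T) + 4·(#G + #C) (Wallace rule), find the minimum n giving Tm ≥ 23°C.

First 7 bases: GTCCATC → Tm = 22°C (< 23°C)
First 8 bases: GTCCATCG → Tm = 26°C (≥ 23°C)
Each additional base adds 2°C (A/T) or 4°C (G/C), so Tm is non-decreasing in n; n = 8 is the first length to reach 23°C.

n = 8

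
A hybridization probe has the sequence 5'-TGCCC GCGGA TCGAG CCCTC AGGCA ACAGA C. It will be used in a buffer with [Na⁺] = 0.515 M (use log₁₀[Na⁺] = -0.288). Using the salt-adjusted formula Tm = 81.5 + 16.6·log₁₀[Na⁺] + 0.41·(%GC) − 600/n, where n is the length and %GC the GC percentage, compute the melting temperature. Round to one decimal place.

Length n = 31. A=7, C=12, T=3, G=9
G+C = 21, so %GC = 21/31 × 100 = 67.742%
Salt term: 16.6 × (-0.288) = -4.781
GC term: 0.41 × 67.742 = 27.774; length term: −600/31 = −19.355
Tm = 81.5 + (-4.781) + 27.774 − 19.355 = 85.138 → 85.1°C

85.1°C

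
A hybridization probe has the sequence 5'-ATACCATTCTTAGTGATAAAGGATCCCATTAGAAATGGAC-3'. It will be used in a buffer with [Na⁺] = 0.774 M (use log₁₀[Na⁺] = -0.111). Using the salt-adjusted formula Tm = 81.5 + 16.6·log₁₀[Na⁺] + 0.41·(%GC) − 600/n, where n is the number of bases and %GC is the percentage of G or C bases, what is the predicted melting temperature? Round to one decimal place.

79.0°C

Length n = 40. Base counts: C=7, T=11, G=7, A=15
G+C = 14, so %GC = 14/40 × 100 = 35%
Salt term: 16.6 × (-0.111) = -1.843
GC term: 0.41 × 35 = 14.35; length term: −600/40 = −15
Tm = 81.5 + (-1.843) + 14.35 − 15 = 79.007 → 79.0°C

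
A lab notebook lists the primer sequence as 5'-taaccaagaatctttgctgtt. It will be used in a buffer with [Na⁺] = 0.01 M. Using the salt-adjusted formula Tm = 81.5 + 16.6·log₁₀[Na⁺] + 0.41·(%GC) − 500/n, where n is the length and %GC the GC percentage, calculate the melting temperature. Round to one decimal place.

Length n = 21. Counting bases: C=4, T=8, G=3, A=6
G+C = 7, so %GC = 7/21 × 100 = 33.333%
Salt term: 16.6 × (-2) = -33.2
GC term: 0.41 × 33.333 = 13.667; length term: −500/21 = −23.81
Tm = 81.5 + (-33.2) + 13.667 − 23.81 = 38.157 → 38.2°C

38.2°C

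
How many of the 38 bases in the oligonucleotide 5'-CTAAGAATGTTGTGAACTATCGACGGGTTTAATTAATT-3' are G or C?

12

Scanning the sequence gives G=8, C=4, A=12, T=14.
G+C = 8 + 4 = 12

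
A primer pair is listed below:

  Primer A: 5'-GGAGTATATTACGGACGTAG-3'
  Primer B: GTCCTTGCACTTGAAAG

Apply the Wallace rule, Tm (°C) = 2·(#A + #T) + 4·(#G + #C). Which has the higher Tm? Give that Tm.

Primer A: A+T=11, G+C=9 → Tm = 2(11)+4(9) = 58°C
Primer B: A+T=9, G+C=8 → Tm = 2(9)+4(8) = 50°C
58°C vs 50°C → primer A is higher.

Primer A, 58°C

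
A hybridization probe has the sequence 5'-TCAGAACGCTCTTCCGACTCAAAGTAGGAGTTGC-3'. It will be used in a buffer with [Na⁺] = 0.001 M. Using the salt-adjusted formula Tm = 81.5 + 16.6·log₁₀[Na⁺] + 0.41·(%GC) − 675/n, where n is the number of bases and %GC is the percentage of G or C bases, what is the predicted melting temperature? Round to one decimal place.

32.3°C

Length n = 34. T=8, G=8, A=9, C=9
G+C = 17, so %GC = 17/34 × 100 = 50%
Salt term: 16.6 × (-3) = -49.8
GC term: 0.41 × 50 = 20.5; length term: −675/34 = −19.853
Tm = 81.5 + (-49.8) + 20.5 − 19.853 = 32.347 → 32.3°C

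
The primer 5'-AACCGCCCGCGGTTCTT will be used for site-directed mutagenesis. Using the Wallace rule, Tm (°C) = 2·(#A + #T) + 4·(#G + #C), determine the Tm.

56°C

Counting bases: G=4, T=4, A=2, C=7
So N_AT = 6 and N_GC = 11.
Tm = 2×6 + 4×11 = 56°C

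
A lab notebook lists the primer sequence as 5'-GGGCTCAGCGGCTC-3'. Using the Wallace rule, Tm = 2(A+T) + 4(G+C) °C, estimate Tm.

50°C

C=5, A=1, G=6, T=2
AT pairs contribute 3, GC pairs contribute 11.
Tm = 4·11 + 2·3 = 44 + 6 = 50°C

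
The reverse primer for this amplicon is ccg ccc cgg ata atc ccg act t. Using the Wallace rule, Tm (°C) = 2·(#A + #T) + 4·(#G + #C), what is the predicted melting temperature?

72°C

Scanning the sequence gives G=4, A=4, C=10, T=4.
AT pairs contribute 8, GC pairs contribute 14.
Tm = 2(8) + 4(14) = 16 + 56 = 72°C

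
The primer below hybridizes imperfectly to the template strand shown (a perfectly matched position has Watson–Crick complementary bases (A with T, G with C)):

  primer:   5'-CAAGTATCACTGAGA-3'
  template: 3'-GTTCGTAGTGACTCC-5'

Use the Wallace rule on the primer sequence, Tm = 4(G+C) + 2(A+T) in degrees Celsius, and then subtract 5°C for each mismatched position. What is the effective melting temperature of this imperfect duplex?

32°C

Primer base counts: A=6, T=3, G=3, C=3 → A+T=9, G+C=6
Perfect-match Tm = 2(9) + 4(6) = 18 + 24 = 42°C
Mismatches (positions where the bases are not complementary): 2 (at positions 5, 15)
Effective Tm = 42 − 2×5 = 42 − 10 = 32°C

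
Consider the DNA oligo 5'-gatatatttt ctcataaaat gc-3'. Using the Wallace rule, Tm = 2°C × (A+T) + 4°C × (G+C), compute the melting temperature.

Counting bases: G=2, T=9, C=3, A=8
AT pairs contribute 17, GC pairs contribute 5.
Tm = 2×17 + 4×5 = 54°C

54°C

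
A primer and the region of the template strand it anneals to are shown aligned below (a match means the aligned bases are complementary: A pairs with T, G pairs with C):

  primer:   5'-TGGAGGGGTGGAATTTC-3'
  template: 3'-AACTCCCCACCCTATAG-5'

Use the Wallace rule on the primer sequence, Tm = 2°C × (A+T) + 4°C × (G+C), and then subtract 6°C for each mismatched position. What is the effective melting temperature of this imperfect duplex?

Primer base counts: A=3, T=5, G=8, C=1 → A+T=8, G+C=9
Perfect-match Tm = 2(8) + 4(9) = 16 + 36 = 52°C
Mismatches (positions where the bases are not complementary): 3 (at positions 2, 12, 15)
Effective Tm = 52 − 3×6 = 52 − 18 = 34°C

34°C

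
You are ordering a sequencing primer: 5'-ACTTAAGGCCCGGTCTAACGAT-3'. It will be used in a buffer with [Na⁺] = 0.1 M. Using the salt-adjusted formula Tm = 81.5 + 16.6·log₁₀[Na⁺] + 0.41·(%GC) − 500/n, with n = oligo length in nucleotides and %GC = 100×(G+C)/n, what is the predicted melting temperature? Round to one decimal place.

62.7°C

Length n = 22. Scanning the sequence gives T=5, C=6, A=6, G=5.
G+C = 11, so %GC = 11/22 × 100 = 50%
Salt term: 16.6 × (-1) = -16.6
GC term: 0.41 × 50 = 20.5; length term: −500/22 = −22.727
Tm = 81.5 + (-16.6) + 20.5 − 22.727 = 62.673 → 62.7°C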